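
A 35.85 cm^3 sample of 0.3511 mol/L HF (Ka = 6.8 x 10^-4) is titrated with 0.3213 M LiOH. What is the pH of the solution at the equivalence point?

n(HF) = 0.3511 x 0.03585 = 0.01259 mol; V(LiOH) at equivalence = 0.01259/0.3213 = 0.03918 L.
At equivalence all the acid is converted to F-; total volume = 0.03585 + 0.03918 = 0.07503 L, so [F-] = 0.01259/0.07503 = 0.1678 M.
Kb = Kw/Ka = 1.0e-14 / 6.8 x 10^-4 = 1.47e-11.
[OH^-] = sqrt(Kb x [F-]) = sqrt(1.47e-11 x 0.1678) = 1.57e-6 M.
pOH = 5.80, so pH = 14.00 - 5.80 = 8.20.

8.20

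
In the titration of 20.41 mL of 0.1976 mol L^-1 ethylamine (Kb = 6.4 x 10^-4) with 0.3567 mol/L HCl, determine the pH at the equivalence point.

n(C2H5NH2) = 0.1976 x 0.02041 = 0.004033 mol; V(HCl) at equivalence = 0.004033/0.3567 = 0.01131 L.
At equivalence the base is fully converted to C2H5NH3+; total volume = 0.03172 L, so [C2H5NH3+] = 0.004033/0.03172 = 0.1272 M.
Ka(C2H5NH3+) = Kw/Kb = 1.0e-14 / 6.4 x 10^-4 = 1.56e-11.
[H^+] = sqrt(Ka x [C2H5NH3+]) = sqrt(1.56e-11 x 0.1272) = 1.41e-6 M.
pH = -log(1.41e-6) = 5.85.

5.85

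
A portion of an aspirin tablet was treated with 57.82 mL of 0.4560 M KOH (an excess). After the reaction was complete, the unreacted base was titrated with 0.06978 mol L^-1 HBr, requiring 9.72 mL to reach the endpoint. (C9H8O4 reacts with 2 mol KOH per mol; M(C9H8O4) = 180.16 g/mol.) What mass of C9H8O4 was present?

Total n(KOH) added = 0.4560 x 0.05782 = 0.02637 mol.
n(HBr) used = 0.06978 x 0.009720 = 0.0006783 mol, which equals the excess n(KOH).
So n(KOH) consumed by the sample = 0.02637 - 0.0006783 = 0.02569 mol.
n(C9H8O4) = 0.02569 / 2 = 0.01284 mol.
mass = 0.01284 mol x 180.16 g/mol = 2.31 g.

2.31 g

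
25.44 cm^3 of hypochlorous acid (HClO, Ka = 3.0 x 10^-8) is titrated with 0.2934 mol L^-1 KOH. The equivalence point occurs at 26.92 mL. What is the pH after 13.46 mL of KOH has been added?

13.46 mL is exactly half the equivalence volume (26.92/2), i.e. the half-equivalence point.
There, n(HA) = n(A^-), so pH = pKa = -log(3.0 x 10^-8) = 7.52.

7.52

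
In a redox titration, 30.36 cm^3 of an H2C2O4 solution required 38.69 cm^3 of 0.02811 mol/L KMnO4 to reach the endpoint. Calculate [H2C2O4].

0.0896 M

n(KMnO4) = 0.02811 x 0.03869 = 0.001088 mol.
From the balanced equation, 2 mol KMnO4 reacts with 5 mol H2C2O4, so n(H2C2O4) = 0.001088 x 5/2 = 0.002719 mol.
[H2C2O4] = 0.002719 / 0.03036 L = 0.0896 M.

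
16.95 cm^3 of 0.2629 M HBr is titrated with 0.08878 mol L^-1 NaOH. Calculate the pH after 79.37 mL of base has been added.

12.43

n(acid) = 0.2629 x 0.01695 = 0.004456 mol; n(NaOH) added = 0.08878 x 0.07937 = 0.007046 mol.
Base is in excess by 0.007046 - 0.004456 = 0.002590 mol in a total volume of 0.09632 L.
[OH^-] = 0.002590/0.09632 = 0.02689 M, so pOH = 1.57 and pH = 14.00 - 1.57 = 12.43.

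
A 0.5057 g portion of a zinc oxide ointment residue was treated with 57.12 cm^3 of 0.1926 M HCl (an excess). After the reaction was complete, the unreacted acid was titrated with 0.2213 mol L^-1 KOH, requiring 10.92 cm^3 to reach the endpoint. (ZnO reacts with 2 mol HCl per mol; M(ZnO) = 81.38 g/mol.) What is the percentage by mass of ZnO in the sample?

69.1%

Total n(HCl) added = 0.1926 x 0.05712 = 0.01100 mol.
n(KOH) used = 0.2213 x 0.01092 = 0.002417 mol, which equals the excess n(HCl).
So n(HCl) consumed by the sample = 0.01100 - 0.002417 = 0.008585 mol.
n(ZnO) = 0.008585 / 2 = 0.004292 mol.
mass ZnO = 0.004292 x 81.38 = 0.3493 g, so %ZnO = 0.3493/0.5057 x 100 = 69.1%.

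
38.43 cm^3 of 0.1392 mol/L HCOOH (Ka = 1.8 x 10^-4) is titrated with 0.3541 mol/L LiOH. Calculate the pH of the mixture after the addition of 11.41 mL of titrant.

Initial n(HCOOH) = 0.1392 x 0.03843 = 0.005349 mol.
n(LiOH) added = 0.3541 x 0.01141 = 0.004040 mol, converting that many moles of HCOOH to HCOO-.
Remaining n(HCOOH) = 0.001309 mol; n(HCOO-) = 0.004040 mol.
By Henderson-Hasselbalch, pH = pKa + log([A^-]/[HA]) = 3.74 + log(0.004040/0.001309) = 3.74 + (+0.49) = 4.23.

4.23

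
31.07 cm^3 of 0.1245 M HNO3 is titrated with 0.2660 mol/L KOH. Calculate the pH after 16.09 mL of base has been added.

n(acid) = 0.1245 x 0.03107 = 0.003868 mol; n(KOH) added = 0.2660 x 0.01609 = 0.004280 mol.
Base is in excess by 0.004280 - 0.003868 = 0.0004117 mol in a total volume of 0.04716 L.
[OH^-] = 0.0004117/0.04716 = 0.008730 M, so pOH = 2.06 and pH = 14.00 - 2.06 = 11.94.

11.94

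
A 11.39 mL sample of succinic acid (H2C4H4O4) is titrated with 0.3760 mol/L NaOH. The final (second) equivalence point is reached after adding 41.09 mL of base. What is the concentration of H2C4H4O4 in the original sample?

0.678 M

n(NaOH) = 0.3760 x 0.04109 = 0.01545 mol.
At the final (second) equivalence point, 2 mol OH^- react per mol H2C4H4O4, so n(H2C4H4O4) = 0.01545 / 2 = 0.007725 mol.
[H2C4H4O4] = 0.007725 / 0.01139 L = 0.678 M.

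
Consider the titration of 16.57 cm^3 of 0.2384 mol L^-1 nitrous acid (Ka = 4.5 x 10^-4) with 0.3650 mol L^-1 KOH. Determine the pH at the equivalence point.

n(HNO2) = 0.2384 x 0.01657 = 0.003950 mol; V(KOH) at equivalence = 0.003950/0.3650 = 0.01082 L.
At equivalence all the acid is converted to NO2-; total volume = 0.01657 + 0.01082 = 0.02739 L, so [NO2-] = 0.003950/0.02739 = 0.1442 M.
Kb = Kw/Ka = 1.0e-14 / 4.5 x 10^-4 = 2.22e-11.
[OH^-] = sqrt(Kb x [NO2-]) = sqrt(2.22e-11 x 0.1442) = 1.79e-6 M.
pOH = 5.75, so pH = 14.00 - 5.75 = 8.25.

8.25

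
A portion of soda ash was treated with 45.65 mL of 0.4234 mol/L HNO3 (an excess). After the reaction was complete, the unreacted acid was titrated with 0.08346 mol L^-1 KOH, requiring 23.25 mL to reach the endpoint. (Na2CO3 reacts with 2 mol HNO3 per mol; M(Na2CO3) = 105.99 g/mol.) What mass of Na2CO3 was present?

0.921 g

Total n(HNO3) added = 0.4234 x 0.04565 = 0.01933 mol.
n(KOH) used = 0.08346 x 0.02325 = 0.001940 mol, which equals the excess n(HNO3).
So n(HNO3) consumed by the sample = 0.01933 - 0.001940 = 0.01739 mol.
n(Na2CO3) = 0.01739 / 2 = 0.008694 mol.
mass = 0.008694 mol x 105.99 g/mol = 0.921 g.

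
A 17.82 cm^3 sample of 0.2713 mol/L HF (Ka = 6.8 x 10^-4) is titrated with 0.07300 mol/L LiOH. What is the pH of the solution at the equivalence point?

n(HF) = 0.2713 x 0.01782 = 0.004835 mol; V(LiOH) at equivalence = 0.004835/0.07300 = 0.06623 L.
At equivalence all the acid is converted to F-; total volume = 0.01782 + 0.06623 = 0.08405 L, so [F-] = 0.004835/0.08405 = 0.05752 M.
Kb = Kw/Ka = 1.0e-14 / 6.8 x 10^-4 = 1.47e-11.
[OH^-] = sqrt(Kb x [F-]) = sqrt(1.47e-11 x 0.05752) = 9.20e-7 M.
pOH = 6.04, so pH = 14.00 - 6.04 = 7.96.

7.96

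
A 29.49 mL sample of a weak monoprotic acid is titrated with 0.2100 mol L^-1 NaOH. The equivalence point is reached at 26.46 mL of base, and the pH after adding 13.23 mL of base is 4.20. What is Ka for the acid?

6.3 x 10^-5

13.23 mL is half of the equivalence volume, so this is the half-equivalence point where [HA] = [A^-].
At half-equivalence pH = pKa, so pKa = 4.20.
Ka = 10^(-4.20) = 6.3 x 10^-5.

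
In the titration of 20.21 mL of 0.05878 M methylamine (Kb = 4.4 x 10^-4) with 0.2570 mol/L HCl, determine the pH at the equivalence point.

n(CH3NH2) = 0.05878 x 0.02021 = 0.001188 mol; V(HCl) at equivalence = 0.001188/0.2570 = 0.004622 L.
At equivalence the base is fully converted to CH3NH3+; total volume = 0.02483 L, so [CH3NH3+] = 0.001188/0.02483 = 0.04784 M.
Ka(CH3NH3+) = Kw/Kb = 1.0e-14 / 4.4 x 10^-4 = 2.27e-11.
[H^+] = sqrt(Ka x [CH3NH3+]) = sqrt(2.27e-11 x 0.04784) = 1.04e-6 M.
pH = -log(1.04e-6) = 5.98.

5.98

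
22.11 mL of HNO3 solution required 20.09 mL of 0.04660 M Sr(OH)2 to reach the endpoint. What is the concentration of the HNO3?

0.0847 M

n(Sr(OH)2) delivered = 0.04660 x 0.02009 = 0.0009362 mol.
The reaction is 2 HNO3 + 1 Sr(OH)2, so n(HNO3) = 0.0009362 x 2/1 = 0.001872 mol.
[HNO3] = 0.001872 mol / 0.02211 L = 0.0847 M.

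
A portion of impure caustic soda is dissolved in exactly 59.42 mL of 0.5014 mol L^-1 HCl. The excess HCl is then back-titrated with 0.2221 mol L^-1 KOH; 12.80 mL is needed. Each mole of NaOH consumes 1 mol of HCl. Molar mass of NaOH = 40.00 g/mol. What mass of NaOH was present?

1.08 g

Total n(HCl) added = 0.5014 x 0.05942 = 0.02979 mol.
n(KOH) used = 0.2221 x 0.01280 = 0.002843 mol, which equals the excess n(HCl).
So n(HCl) consumed by the sample = 0.02979 - 0.002843 = 0.02695 mol.
n(NaOH) = 0.02695 / 1 = 0.02695 mol.
mass = 0.02695 mol x 40.00 g/mol = 1.08 g.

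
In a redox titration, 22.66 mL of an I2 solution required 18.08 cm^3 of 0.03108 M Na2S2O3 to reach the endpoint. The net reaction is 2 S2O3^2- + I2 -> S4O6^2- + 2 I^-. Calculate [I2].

0.0124 M

n(Na2S2O3) = 0.03108 x 0.01808 = 0.0005619 mol.
From the balanced equation, 2 mol Na2S2O3 reacts with 1 mol I2, so n(I2) = 0.0005619 x 1/2 = 0.0002810 mol.
[I2] = 0.0002810 / 0.02266 L = 0.0124 M.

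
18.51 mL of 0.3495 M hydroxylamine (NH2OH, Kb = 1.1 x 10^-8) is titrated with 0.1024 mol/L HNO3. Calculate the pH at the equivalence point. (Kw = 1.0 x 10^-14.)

3.57

n(NH2OH) = 0.3495 x 0.01851 = 0.006469 mol; V(HNO3) at equivalence = 0.006469/0.1024 = 0.06318 L.
At equivalence the base is fully converted to NH3OH+; total volume = 0.08169 L, so [NH3OH+] = 0.006469/0.08169 = 0.07920 M.
Ka(NH3OH+) = Kw/Kb = 1.0e-14 / 1.1 x 10^-8 = 9.09e-7.
[H^+] = sqrt(Ka x [NH3OH+]) = sqrt(9.09e-7 x 0.07920) = 0.000268 M.
pH = -log(0.000268) = 3.57.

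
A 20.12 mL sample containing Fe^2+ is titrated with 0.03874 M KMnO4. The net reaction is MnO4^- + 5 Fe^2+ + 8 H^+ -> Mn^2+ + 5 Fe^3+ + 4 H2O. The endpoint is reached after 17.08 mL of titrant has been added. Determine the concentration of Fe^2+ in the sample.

n(KMnO4) = 0.03874 x 0.01708 = 0.0006617 mol.
From the balanced equation, 1 mol KMnO4 reacts with 5 mol Fe^2+, so n(Fe^2+) = 0.0006617 x 5/1 = 0.003308 mol.
[Fe^2+] = 0.003308 / 0.02012 L = 0.164 M.

0.164 M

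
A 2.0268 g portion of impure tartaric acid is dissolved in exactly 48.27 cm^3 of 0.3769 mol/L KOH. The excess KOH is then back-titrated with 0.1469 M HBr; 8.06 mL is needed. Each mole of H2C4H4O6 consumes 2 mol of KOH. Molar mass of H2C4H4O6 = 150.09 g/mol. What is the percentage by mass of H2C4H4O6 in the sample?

63.0%

Total n(KOH) added = 0.3769 x 0.04827 = 0.01819 mol.
n(HBr) used = 0.1469 x 0.008060 = 0.001184 mol, which equals the excess n(KOH).
So n(KOH) consumed by the sample = 0.01819 - 0.001184 = 0.01701 mol.
n(H2C4H4O6) = 0.01701 / 2 = 0.008504 mol.
mass H2C4H4O6 = 0.008504 x 150.09 = 1.276 g, so %H2C4H4O6 = 1.276/2.0268 x 100 = 63.0%.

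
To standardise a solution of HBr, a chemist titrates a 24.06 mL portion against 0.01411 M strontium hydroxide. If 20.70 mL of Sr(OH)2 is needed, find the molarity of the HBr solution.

0.0243 M

n(Sr(OH)2) delivered = 0.01411 x 0.02070 = 0.0002921 mol.
The reaction is 2 HBr + 1 Sr(OH)2, so n(HBr) = 0.0002921 x 2/1 = 0.0005842 mol.
[HBr] = 0.0005842 mol / 0.02406 L = 0.0243 M.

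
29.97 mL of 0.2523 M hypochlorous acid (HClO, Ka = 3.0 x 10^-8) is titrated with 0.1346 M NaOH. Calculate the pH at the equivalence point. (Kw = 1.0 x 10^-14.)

10.23

n(HClO) = 0.2523 x 0.02997 = 0.007561 mol; V(NaOH) at equivalence = 0.007561/0.1346 = 0.05618 L.
At equivalence all the acid is converted to ClO-; total volume = 0.02997 + 0.05618 = 0.08615 L, so [ClO-] = 0.007561/0.08615 = 0.08777 M.
Kb = Kw/Ka = 1.0e-14 / 3.0 x 10^-8 = 3.33e-7.
[OH^-] = sqrt(Kb x [ClO-]) = sqrt(3.33e-7 x 0.08777) = 0.000171 M.
pOH = 3.77, so pH = 14.00 - 3.77 = 10.23.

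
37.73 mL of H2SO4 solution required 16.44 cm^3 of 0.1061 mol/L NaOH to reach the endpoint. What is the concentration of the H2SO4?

n(NaOH) delivered = 0.1061 x 0.01644 = 0.001744 mol.
The reaction is 1 H2SO4 + 2 NaOH, so n(H2SO4) = 0.001744 x 1/2 = 0.0008721 mol.
[H2SO4] = 0.0008721 mol / 0.03773 L = 0.0231 M.

0.0231 M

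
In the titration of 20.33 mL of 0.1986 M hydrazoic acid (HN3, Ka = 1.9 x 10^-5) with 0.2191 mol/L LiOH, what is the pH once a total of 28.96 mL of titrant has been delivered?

n(acid) = 0.1986 x 0.02033 = 0.004038 mol; n(LiOH) added = 0.2191 x 0.02896 = 0.006345 mol.
Base is in excess by 0.006345 - 0.004038 = 0.002308 mol in a total volume of 0.04929 L.
[OH^-] = 0.002308/0.04929 = 0.04682 M, so pOH = 1.33 and pH = 14.00 - 1.33 = 12.67.

12.67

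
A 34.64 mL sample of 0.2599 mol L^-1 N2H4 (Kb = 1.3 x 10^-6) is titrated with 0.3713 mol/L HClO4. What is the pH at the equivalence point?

n(N2H4) = 0.2599 x 0.03464 = 0.009003 mol; V(HClO4) at equivalence = 0.009003/0.3713 = 0.02425 L.
At equivalence the base is fully converted to N2H5+; total volume = 0.05889 L, so [N2H5+] = 0.009003/0.05889 = 0.1529 M.
Ka(N2H5+) = Kw/Kb = 1.0e-14 / 1.3 x 10^-6 = 7.69e-9.
[H^+] = sqrt(Ka x [N2H5+]) = sqrt(7.69e-9 x 0.1529) = 3.43e-5 M.
pH = -log(3.43e-5) = 4.46.

4.46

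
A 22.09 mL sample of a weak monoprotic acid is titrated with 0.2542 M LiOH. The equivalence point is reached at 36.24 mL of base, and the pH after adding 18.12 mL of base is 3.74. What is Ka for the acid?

1.8 x 10^-4

18.12 mL is half of the equivalence volume, so this is the half-equivalence point where [HA] = [A^-].
At half-equivalence pH = pKa, so pKa = 3.74.
Ka = 10^(-3.74) = 1.8 x 10^-4.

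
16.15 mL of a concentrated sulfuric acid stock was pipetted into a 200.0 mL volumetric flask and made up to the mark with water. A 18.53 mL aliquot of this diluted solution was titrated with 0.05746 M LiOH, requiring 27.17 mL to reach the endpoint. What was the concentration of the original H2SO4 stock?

n(LiOH) = 0.05746 x 0.02717 = 0.001561 mol.
n(H2SO4) in the aliquot = 0.001561 x 1/2 = 0.0007806 mol.
[diluted H2SO4] = 0.0007806 / 0.01853 = 0.04213 M.
Dilution factor = 200.0/16.15 = 12.38, so [stock] = 0.04213 x 12.38 = 0.522 M.

0.522 M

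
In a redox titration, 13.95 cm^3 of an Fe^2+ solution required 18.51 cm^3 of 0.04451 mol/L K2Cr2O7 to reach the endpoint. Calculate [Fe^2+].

n(K2Cr2O7) = 0.04451 x 0.01851 = 0.0008239 mol.
From the balanced equation, 1 mol K2Cr2O7 reacts with 6 mol Fe^2+, so n(Fe^2+) = 0.0008239 x 6/1 = 0.004943 mol.
[Fe^2+] = 0.004943 / 0.01395 L = 0.354 M.

0.354 M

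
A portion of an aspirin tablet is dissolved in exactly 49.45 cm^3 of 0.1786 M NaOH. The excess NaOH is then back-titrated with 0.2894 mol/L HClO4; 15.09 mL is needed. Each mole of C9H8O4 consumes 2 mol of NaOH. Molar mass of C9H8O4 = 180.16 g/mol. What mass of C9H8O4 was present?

0.402 g

Total n(NaOH) added = 0.1786 x 0.04945 = 0.008832 mol.
n(HClO4) used = 0.2894 x 0.01509 = 0.004367 mol, which equals the excess n(NaOH).
So n(NaOH) consumed by the sample = 0.008832 - 0.004367 = 0.004465 mol.
n(C9H8O4) = 0.004465 / 2 = 0.002232 mol.
mass = 0.002232 mol x 180.16 g/mol = 0.402 g.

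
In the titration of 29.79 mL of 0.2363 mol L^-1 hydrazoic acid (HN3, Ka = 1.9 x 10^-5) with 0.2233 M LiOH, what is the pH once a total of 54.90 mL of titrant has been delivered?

12.79

n(acid) = 0.2363 x 0.02979 = 0.007039 mol; n(LiOH) added = 0.2233 x 0.05490 = 0.01226 mol.
Base is in excess by 0.01226 - 0.007039 = 0.005220 mol in a total volume of 0.08469 L.
[OH^-] = 0.005220/0.08469 = 0.06163 M, so pOH = 1.21 and pH = 14.00 - 1.21 = 12.79.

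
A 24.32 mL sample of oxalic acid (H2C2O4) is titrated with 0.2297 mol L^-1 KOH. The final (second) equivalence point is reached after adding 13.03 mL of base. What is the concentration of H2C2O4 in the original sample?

n(KOH) = 0.2297 x 0.01303 = 0.002993 mol.
At the final (second) equivalence point, 2 mol OH^- react per mol H2C2O4, so n(H2C2O4) = 0.002993 / 2 = 0.001496 mol.
[H2C2O4] = 0.001496 / 0.02432 L = 0.0615 M.

0.0615 M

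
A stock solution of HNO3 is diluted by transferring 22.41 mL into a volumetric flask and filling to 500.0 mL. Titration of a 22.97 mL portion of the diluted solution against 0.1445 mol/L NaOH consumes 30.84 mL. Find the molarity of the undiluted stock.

4.33 M

n(NaOH) = 0.1445 x 0.03084 = 0.004456 mol.
n(HNO3) in the aliquot = 0.004456 mol.
[diluted HNO3] = 0.004456 / 0.02297 = 0.1940 M.
Dilution factor = 500.0/22.41 = 22.31, so [stock] = 0.1940 x 22.31 = 4.33 M.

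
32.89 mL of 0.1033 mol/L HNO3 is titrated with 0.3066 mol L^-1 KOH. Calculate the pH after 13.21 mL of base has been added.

n(acid) = 0.1033 x 0.03289 = 0.003398 mol; n(KOH) added = 0.3066 x 0.01321 = 0.004050 mol.
Base is in excess by 0.004050 - 0.003398 = 0.0006526 mol in a total volume of 0.04610 L.
[OH^-] = 0.0006526/0.04610 = 0.01416 M, so pOH = 1.85 and pH = 14.00 - 1.85 = 12.15.

12.15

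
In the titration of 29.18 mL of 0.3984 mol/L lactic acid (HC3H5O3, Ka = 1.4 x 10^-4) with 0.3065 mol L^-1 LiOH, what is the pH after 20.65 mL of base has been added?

Initial n(HC3H5O3) = 0.3984 x 0.02918 = 0.01163 mol.
n(LiOH) added = 0.3065 x 0.02065 = 0.006329 mol, converting that many moles of HC3H5O3 to C3H5O3-.
Remaining n(HC3H5O3) = 0.005296 mol; n(C3H5O3-) = 0.006329 mol.
By Henderson-Hasselbalch, pH = pKa + log([A^-]/[HA]) = 3.85 + log(0.006329/0.005296) = 3.85 + (+0.08) = 3.93.

3.93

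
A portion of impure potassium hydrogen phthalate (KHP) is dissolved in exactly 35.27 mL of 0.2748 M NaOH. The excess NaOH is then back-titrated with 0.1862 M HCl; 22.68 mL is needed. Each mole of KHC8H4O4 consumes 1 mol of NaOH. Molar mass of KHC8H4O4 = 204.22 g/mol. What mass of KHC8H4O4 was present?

Total n(NaOH) added = 0.2748 x 0.03527 = 0.009692 mol.
n(HCl) used = 0.1862 x 0.02268 = 0.004223 mol, which equals the excess n(NaOH).
So n(NaOH) consumed by the sample = 0.009692 - 0.004223 = 0.005469 mol.
n(KHC8H4O4) = 0.005469 / 1 = 0.005469 mol.
mass = 0.005469 mol x 204.22 g/mol = 1.12 g.

1.12 g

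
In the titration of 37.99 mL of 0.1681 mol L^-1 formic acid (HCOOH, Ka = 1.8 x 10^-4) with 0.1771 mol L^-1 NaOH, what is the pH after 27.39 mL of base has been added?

4.24

Initial n(HCOOH) = 0.1681 x 0.03799 = 0.006386 mol.
n(NaOH) added = 0.1771 x 0.02739 = 0.004851 mol, converting that many moles of HCOOH to HCOO-.
Remaining n(HCOOH) = 0.001535 mol; n(HCOO-) = 0.004851 mol.
By Henderson-Hasselbalch, pH = pKa + log([A^-]/[HA]) = 3.74 + log(0.004851/0.001535) = 3.74 + (+0.50) = 4.24.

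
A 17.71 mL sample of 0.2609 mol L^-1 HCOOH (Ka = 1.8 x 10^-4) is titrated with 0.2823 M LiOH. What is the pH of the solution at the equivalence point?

8.44

n(HCOOH) = 0.2609 x 0.01771 = 0.004621 mol; V(LiOH) at equivalence = 0.004621/0.2823 = 0.01637 L.
At equivalence all the acid is converted to HCOO-; total volume = 0.01771 + 0.01637 = 0.03408 L, so [HCOO-] = 0.004621/0.03408 = 0.1356 M.
Kb = Kw/Ka = 1.0e-14 / 1.8 x 10^-4 = 5.56e-11.
[OH^-] = sqrt(Kb x [HCOO-]) = sqrt(5.56e-11 x 0.1356) = 2.74e-6 M.
pOH = 5.56, so pH = 14.00 - 5.56 = 8.44.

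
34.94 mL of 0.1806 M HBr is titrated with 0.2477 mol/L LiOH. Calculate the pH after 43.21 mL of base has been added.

n(acid) = 0.1806 x 0.03494 = 0.006310 mol; n(LiOH) added = 0.2477 x 0.04321 = 0.01070 mol.
Base is in excess by 0.01070 - 0.006310 = 0.004393 mol in a total volume of 0.07815 L.
[OH^-] = 0.004393/0.07815 = 0.05621 M, so pOH = 1.25 and pH = 14.00 - 1.25 = 12.75.

12.75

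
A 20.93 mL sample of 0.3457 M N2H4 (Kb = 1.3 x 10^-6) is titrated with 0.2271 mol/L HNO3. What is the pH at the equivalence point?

n(N2H4) = 0.3457 x 0.02093 = 0.007236 mol; V(HNO3) at equivalence = 0.007236/0.2271 = 0.03186 L.
At equivalence the base is fully converted to N2H5+; total volume = 0.05279 L, so [N2H5+] = 0.007236/0.05279 = 0.1371 M.
Ka(N2H5+) = Kw/Kb = 1.0e-14 / 1.3 x 10^-6 = 7.69e-9.
[H^+] = sqrt(Ka x [N2H5+]) = sqrt(7.69e-9 x 0.1371) = 3.25e-5 M.
pH = -log(3.25e-5) = 4.49.

4.49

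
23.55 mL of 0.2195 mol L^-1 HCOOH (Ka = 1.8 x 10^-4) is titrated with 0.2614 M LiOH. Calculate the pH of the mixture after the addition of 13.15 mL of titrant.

Initial n(HCOOH) = 0.2195 x 0.02355 = 0.005169 mol.
n(LiOH) added = 0.2614 x 0.01315 = 0.003437 mol, converting that many moles of HCOOH to HCOO-.
Remaining n(HCOOH) = 0.001732 mol; n(HCOO-) = 0.003437 mol.
By Henderson-Hasselbalch, pH = pKa + log([A^-]/[HA]) = 3.74 + log(0.003437/0.001732) = 3.74 + (+0.30) = 4.04.

4.04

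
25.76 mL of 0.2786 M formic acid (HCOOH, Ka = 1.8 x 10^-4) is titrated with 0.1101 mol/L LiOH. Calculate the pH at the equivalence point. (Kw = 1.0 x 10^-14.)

8.32

n(HCOOH) = 0.2786 x 0.02576 = 0.007177 mol; V(LiOH) at equivalence = 0.007177/0.1101 = 0.06518 L.
At equivalence all the acid is converted to HCOO-; total volume = 0.02576 + 0.06518 = 0.09094 L, so [HCOO-] = 0.007177/0.09094 = 0.07891 M.
Kb = Kw/Ka = 1.0e-14 / 1.8 x 10^-4 = 5.56e-11.
[OH^-] = sqrt(Kb x [HCOO-]) = sqrt(5.56e-11 x 0.07891) = 2.09e-6 M.
pOH = 5.68, so pH = 14.00 - 5.68 = 8.32.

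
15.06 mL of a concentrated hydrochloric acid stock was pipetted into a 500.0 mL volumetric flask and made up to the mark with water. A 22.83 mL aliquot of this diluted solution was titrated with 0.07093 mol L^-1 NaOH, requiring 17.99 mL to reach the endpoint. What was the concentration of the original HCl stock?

1.86 M

n(NaOH) = 0.07093 x 0.01799 = 0.001276 mol.
n(HCl) in the aliquot = 0.001276 mol.
[diluted HCl] = 0.001276 / 0.02283 = 0.05589 M.
Dilution factor = 500.0/15.06 = 33.20, so [stock] = 0.05589 x 33.20 = 1.86 M.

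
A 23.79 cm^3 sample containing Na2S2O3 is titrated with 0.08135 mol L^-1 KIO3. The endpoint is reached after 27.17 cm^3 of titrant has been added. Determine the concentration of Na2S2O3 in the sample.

n(KIO3) = 0.08135 x 0.02717 = 0.002210 mol.
From the balanced equation, 1 mol KIO3 reacts with 6 mol Na2S2O3, so n(Na2S2O3) = 0.002210 x 6/1 = 0.01326 mol.
[Na2S2O3] = 0.01326 / 0.02379 L = 0.557 M.

0.557 M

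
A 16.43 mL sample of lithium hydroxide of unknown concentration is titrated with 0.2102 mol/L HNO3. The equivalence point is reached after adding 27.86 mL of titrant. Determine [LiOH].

n(HNO3) delivered = 0.2102 x 0.02786 = 0.005856 mol.
For a 1:1 reaction, n(LiOH) = 0.005856 mol.
[LiOH] = 0.005856 mol / 0.01643 L = 0.356 M.

0.356 M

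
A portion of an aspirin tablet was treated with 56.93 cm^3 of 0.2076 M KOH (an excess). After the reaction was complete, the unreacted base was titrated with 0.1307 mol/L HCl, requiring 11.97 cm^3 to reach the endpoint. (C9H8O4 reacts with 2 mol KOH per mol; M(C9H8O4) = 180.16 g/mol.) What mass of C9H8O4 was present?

0.924 g

Total n(KOH) added = 0.2076 x 0.05693 = 0.01182 mol.
n(HCl) used = 0.1307 x 0.01197 = 0.001564 mol, which equals the excess n(KOH).
So n(KOH) consumed by the sample = 0.01182 - 0.001564 = 0.01025 mol.
n(C9H8O4) = 0.01025 / 2 = 0.005127 mol.
mass = 0.005127 mol x 180.16 g/mol = 0.924 g.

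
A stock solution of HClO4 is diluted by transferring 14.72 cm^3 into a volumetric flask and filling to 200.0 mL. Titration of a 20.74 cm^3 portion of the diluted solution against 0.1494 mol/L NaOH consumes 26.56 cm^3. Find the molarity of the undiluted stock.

n(NaOH) = 0.1494 x 0.02656 = 0.003968 mol.
n(HClO4) in the aliquot = 0.003968 mol.
[diluted HClO4] = 0.003968 / 0.02074 = 0.1913 M.
Dilution factor = 200.0/14.72 = 13.59, so [stock] = 0.1913 x 13.59 = 2.60 M.

2.60 M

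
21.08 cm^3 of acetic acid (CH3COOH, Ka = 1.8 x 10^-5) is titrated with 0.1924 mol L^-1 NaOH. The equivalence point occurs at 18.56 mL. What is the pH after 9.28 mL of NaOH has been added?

4.74

9.28 mL is exactly half the equivalence volume (18.56/2), i.e. the half-equivalence point.
There, n(HA) = n(A^-), so pH = pKa = -log(1.8 x 10^-5) = 4.74.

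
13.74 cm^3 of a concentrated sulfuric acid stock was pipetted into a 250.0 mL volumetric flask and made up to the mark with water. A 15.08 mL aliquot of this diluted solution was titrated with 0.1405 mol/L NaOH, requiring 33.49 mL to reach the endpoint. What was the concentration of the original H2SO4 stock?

2.84 M

n(NaOH) = 0.1405 x 0.03349 = 0.004705 mol.
n(H2SO4) in the aliquot = 0.004705 x 1/2 = 0.002353 mol.
[diluted H2SO4] = 0.002353 / 0.01508 = 0.1560 M.
Dilution factor = 250.0/13.74 = 18.20, so [stock] = 0.1560 x 18.20 = 2.84 M.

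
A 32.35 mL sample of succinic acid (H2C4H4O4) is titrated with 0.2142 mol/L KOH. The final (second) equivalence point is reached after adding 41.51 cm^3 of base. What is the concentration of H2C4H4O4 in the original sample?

n(KOH) = 0.2142 x 0.04151 = 0.008891 mol.
At the final (second) equivalence point, 2 mol OH^- react per mol H2C4H4O4, so n(H2C4H4O4) = 0.008891 / 2 = 0.004446 mol.
[H2C4H4O4] = 0.004446 / 0.03235 L = 0.137 M.

0.137 M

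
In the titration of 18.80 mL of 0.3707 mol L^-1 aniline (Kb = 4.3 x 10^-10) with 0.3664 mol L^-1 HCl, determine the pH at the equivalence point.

n(C6H5NH2) = 0.3707 x 0.01880 = 0.006969 mol; V(HCl) at equivalence = 0.006969/0.3664 = 0.01902 L.
At equivalence the base is fully converted to C6H5NH3+; total volume = 0.03782 L, so [C6H5NH3+] = 0.006969/0.03782 = 0.1843 M.
Ka(C6H5NH3+) = Kw/Kb = 1.0e-14 / 4.3 x 10^-10 = 2.33e-5.
[H^+] = sqrt(Ka x [C6H5NH3+]) = sqrt(2.33e-5 x 0.1843) = 0.00207 M.
pH = -log(0.00207) = 2.68.

2.68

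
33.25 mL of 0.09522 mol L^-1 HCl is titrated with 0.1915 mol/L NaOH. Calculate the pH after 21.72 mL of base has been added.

12.26

n(acid) = 0.09522 x 0.03325 = 0.003166 mol; n(NaOH) added = 0.1915 x 0.02172 = 0.004159 mol.
Base is in excess by 0.004159 - 0.003166 = 0.0009933 mol in a total volume of 0.05497 L.
[OH^-] = 0.0009933/0.05497 = 0.01807 M, so pOH = 1.74 and pH = 14.00 - 1.74 = 12.26.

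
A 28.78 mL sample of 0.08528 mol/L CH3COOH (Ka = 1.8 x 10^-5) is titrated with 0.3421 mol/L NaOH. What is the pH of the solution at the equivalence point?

n(CH3COOH) = 0.08528 x 0.02878 = 0.002454 mol; V(NaOH) at equivalence = 0.002454/0.3421 = 0.007174 L.
At equivalence all the acid is converted to CH3COO-; total volume = 0.02878 + 0.007174 = 0.03595 L, so [CH3COO-] = 0.002454/0.03595 = 0.06826 M.
Kb = Kw/Ka = 1.0e-14 / 1.8 x 10^-5 = 5.56e-10.
[OH^-] = sqrt(Kb x [CH3COO-]) = sqrt(5.56e-10 x 0.06826) = 6.16e-6 M.
pOH = 5.21, so pH = 14.00 - 5.21 = 8.79.

8.79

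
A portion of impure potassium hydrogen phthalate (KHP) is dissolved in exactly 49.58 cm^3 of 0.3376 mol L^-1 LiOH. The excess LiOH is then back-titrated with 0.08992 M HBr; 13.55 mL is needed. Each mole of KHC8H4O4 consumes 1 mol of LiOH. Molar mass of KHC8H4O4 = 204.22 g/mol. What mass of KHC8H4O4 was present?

3.17 g

Total n(LiOH) added = 0.3376 x 0.04958 = 0.01674 mol.
n(HBr) used = 0.08992 x 0.01355 = 0.001218 mol, which equals the excess n(LiOH).
So n(LiOH) consumed by the sample = 0.01674 - 0.001218 = 0.01552 mol.
n(KHC8H4O4) = 0.01552 / 1 = 0.01552 mol.
mass = 0.01552 mol x 204.22 g/mol = 3.17 g.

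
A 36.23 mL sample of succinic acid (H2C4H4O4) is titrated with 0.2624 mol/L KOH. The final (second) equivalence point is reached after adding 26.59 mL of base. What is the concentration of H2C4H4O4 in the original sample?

0.0963 M

n(KOH) = 0.2624 x 0.02659 = 0.006977 mol.
At the final (second) equivalence point, 2 mol OH^- react per mol H2C4H4O4, so n(H2C4H4O4) = 0.006977 / 2 = 0.003489 mol.
[H2C4H4O4] = 0.003489 / 0.03623 L = 0.0963 M.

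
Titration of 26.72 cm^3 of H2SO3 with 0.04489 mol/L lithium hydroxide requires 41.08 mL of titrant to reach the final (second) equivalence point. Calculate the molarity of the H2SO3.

0.0345 M

n(LiOH) = 0.04489 x 0.04108 = 0.001844 mol.
At the final (second) equivalence point, 2 mol OH^- react per mol H2SO3, so n(H2SO3) = 0.001844 / 2 = 0.0009220 mol.
[H2SO3] = 0.0009220 / 0.02672 L = 0.0345 M.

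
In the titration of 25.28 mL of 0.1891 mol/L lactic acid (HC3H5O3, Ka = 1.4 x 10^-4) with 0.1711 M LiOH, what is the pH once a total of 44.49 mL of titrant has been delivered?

n(acid) = 0.1891 x 0.02528 = 0.004780 mol; n(LiOH) added = 0.1711 x 0.04449 = 0.007612 mol.
Base is in excess by 0.007612 - 0.004780 = 0.002832 mol in a total volume of 0.06977 L.
[OH^-] = 0.002832/0.06977 = 0.04059 M, so pOH = 1.39 and pH = 14.00 - 1.39 = 12.61.

12.61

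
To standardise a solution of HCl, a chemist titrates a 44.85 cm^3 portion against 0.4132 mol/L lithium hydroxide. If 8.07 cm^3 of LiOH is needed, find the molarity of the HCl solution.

n(LiOH) delivered = 0.4132 x 0.008070 = 0.003335 mol.
For a 1:1 reaction, n(HCl) = 0.003335 mol.
[HCl] = 0.003335 mol / 0.04485 L = 0.0743 M.

0.0743 M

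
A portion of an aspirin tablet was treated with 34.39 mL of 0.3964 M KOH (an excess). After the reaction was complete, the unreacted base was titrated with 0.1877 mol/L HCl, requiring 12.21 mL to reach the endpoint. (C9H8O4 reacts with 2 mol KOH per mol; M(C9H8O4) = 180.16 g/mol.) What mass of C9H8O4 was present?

Total n(KOH) added = 0.3964 x 0.03439 = 0.01363 mol.
n(HCl) used = 0.1877 x 0.01221 = 0.002292 mol, which equals the excess n(KOH).
So n(KOH) consumed by the sample = 0.01363 - 0.002292 = 0.01134 mol.
n(C9H8O4) = 0.01134 / 2 = 0.005670 mol.
mass = 0.005670 mol x 180.16 g/mol = 1.02 g.

1.02 g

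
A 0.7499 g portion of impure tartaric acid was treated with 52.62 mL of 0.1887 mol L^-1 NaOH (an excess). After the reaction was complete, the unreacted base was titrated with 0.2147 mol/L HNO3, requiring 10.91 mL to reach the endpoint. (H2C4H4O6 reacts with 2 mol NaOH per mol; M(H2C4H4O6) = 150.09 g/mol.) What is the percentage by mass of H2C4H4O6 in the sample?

Total n(NaOH) added = 0.1887 x 0.05262 = 0.009929 mol.
n(HNO3) used = 0.2147 x 0.01091 = 0.002342 mol, which equals the excess n(NaOH).
So n(NaOH) consumed by the sample = 0.009929 - 0.002342 = 0.007587 mol.
n(H2C4H4O6) = 0.007587 / 2 = 0.003794 mol.
mass H2C4H4O6 = 0.003794 x 150.09 = 0.5694 g, so %H2C4H4O6 = 0.5694/0.7499 x 100 = 75.9%.

75.9%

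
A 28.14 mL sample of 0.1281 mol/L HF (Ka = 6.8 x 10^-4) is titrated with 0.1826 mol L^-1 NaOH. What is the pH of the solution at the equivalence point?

8.02

n(HF) = 0.1281 x 0.02814 = 0.003605 mol; V(NaOH) at equivalence = 0.003605/0.1826 = 0.01974 L.
At equivalence all the acid is converted to F-; total volume = 0.02814 + 0.01974 = 0.04788 L, so [F-] = 0.003605/0.04788 = 0.07529 M.
Kb = Kw/Ka = 1.0e-14 / 6.8 x 10^-4 = 1.47e-11.
[OH^-] = sqrt(Kb x [F-]) = sqrt(1.47e-11 x 0.07529) = 1.05e-6 M.
pOH = 5.98, so pH = 14.00 - 5.98 = 8.02.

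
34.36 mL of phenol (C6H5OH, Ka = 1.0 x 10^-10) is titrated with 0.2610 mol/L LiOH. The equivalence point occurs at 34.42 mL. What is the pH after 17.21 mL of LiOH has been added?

10.00

17.21 mL is exactly half the equivalence volume (34.42/2), i.e. the half-equivalence point.
There, n(HA) = n(A^-), so pH = pKa = -log(1.0 x 10^-10) = 10.00.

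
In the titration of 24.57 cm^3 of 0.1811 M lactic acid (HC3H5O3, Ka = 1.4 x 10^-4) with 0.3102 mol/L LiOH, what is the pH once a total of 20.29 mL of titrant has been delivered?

12.61

n(acid) = 0.1811 x 0.02457 = 0.004450 mol; n(LiOH) added = 0.3102 x 0.02029 = 0.006294 mol.
Base is in excess by 0.006294 - 0.004450 = 0.001844 mol in a total volume of 0.04486 L.
[OH^-] = 0.001844/0.04486 = 0.04111 M, so pOH = 1.39 and pH = 14.00 - 1.39 = 12.61.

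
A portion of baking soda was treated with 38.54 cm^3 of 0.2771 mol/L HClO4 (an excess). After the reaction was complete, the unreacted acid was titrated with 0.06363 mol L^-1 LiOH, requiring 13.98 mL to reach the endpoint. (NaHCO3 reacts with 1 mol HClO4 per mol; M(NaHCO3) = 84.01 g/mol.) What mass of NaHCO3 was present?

Total n(HClO4) added = 0.2771 x 0.03854 = 0.01068 mol.
n(LiOH) used = 0.06363 x 0.01398 = 0.0008895 mol, which equals the excess n(HClO4).
So n(HClO4) consumed by the sample = 0.01068 - 0.0008895 = 0.009790 mol.
n(NaHCO3) = 0.009790 / 1 = 0.009790 mol.
mass = 0.009790 mol x 84.01 g/mol = 0.822 g.

0.822 g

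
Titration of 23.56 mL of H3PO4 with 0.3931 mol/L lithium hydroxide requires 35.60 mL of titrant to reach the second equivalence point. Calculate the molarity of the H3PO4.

0.297 M

n(LiOH) = 0.3931 x 0.03560 = 0.01399 mol.
At the second equivalence point, 2 mol OH^- react per mol H3PO4, so n(H3PO4) = 0.01399 / 2 = 0.006997 mol.
[H3PO4] = 0.006997 / 0.02356 L = 0.297 M.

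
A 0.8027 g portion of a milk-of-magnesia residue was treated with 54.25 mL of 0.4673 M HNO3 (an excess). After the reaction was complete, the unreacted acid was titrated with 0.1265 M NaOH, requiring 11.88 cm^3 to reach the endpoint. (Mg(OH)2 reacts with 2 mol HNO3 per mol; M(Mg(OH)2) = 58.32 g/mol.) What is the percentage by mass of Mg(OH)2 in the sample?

86.6%

Total n(HNO3) added = 0.4673 x 0.05425 = 0.02535 mol.
n(NaOH) used = 0.1265 x 0.01188 = 0.001503 mol, which equals the excess n(HNO3).
So n(HNO3) consumed by the sample = 0.02535 - 0.001503 = 0.02385 mol.
n(Mg(OH)2) = 0.02385 / 2 = 0.01192 mol.
mass Mg(OH)2 = 0.01192 x 58.32 = 0.6954 g, so %Mg(OH)2 = 0.6954/0.8027 x 100 = 86.6%.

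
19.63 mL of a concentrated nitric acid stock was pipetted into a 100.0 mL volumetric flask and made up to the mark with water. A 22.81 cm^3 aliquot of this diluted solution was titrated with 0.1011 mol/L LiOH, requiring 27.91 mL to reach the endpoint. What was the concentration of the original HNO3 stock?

n(LiOH) = 0.1011 x 0.02791 = 0.002822 mol.
n(HNO3) in the aliquot = 0.002822 mol.
[diluted HNO3] = 0.002822 / 0.02281 = 0.1237 M.
Dilution factor = 100.0/19.63 = 5.094, so [stock] = 0.1237 x 5.094 = 0.630 M.

0.630 M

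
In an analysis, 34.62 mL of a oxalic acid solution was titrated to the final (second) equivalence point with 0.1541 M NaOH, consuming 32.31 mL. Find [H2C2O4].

n(NaOH) = 0.1541 x 0.03231 = 0.004979 mol.
At the final (second) equivalence point, 2 mol OH^- react per mol H2C2O4, so n(H2C2O4) = 0.004979 / 2 = 0.002489 mol.
[H2C2O4] = 0.002489 / 0.03462 L = 0.0719 M.

0.0719 M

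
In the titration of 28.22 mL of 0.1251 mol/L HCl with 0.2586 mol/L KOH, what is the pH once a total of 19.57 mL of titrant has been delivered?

12.51

n(acid) = 0.1251 x 0.02822 = 0.003530 mol; n(KOH) added = 0.2586 x 0.01957 = 0.005061 mol.
Base is in excess by 0.005061 - 0.003530 = 0.001530 mol in a total volume of 0.04779 L.
[OH^-] = 0.001530/0.04779 = 0.03203 M, so pOH = 1.49 and pH = 14.00 - 1.49 = 12.51.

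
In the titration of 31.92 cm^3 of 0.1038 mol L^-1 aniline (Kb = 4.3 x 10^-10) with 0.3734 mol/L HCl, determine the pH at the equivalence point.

n(C6H5NH2) = 0.1038 x 0.03192 = 0.003313 mol; V(HCl) at equivalence = 0.003313/0.3734 = 0.008873 L.
At equivalence the base is fully converted to C6H5NH3+; total volume = 0.04079 L, so [C6H5NH3+] = 0.003313/0.04079 = 0.08122 M.
Ka(C6H5NH3+) = Kw/Kb = 1.0e-14 / 4.3 x 10^-10 = 2.33e-5.
[H^+] = sqrt(Ka x [C6H5NH3+]) = sqrt(2.33e-5 x 0.08122) = 0.00137 M.
pH = -log(0.00137) = 2.86.

2.86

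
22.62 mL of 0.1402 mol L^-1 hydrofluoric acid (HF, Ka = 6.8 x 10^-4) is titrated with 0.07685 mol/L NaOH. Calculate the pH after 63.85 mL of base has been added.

n(acid) = 0.1402 x 0.02262 = 0.003171 mol; n(NaOH) added = 0.07685 x 0.06385 = 0.004907 mol.
Base is in excess by 0.004907 - 0.003171 = 0.001736 mol in a total volume of 0.08647 L.
[OH^-] = 0.001736/0.08647 = 0.02007 M, so pOH = 1.70 and pH = 14.00 - 1.70 = 12.30.

12.30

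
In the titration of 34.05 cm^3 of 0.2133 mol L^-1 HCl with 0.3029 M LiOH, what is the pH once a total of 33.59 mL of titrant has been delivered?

12.63

n(acid) = 0.2133 x 0.03405 = 0.007263 mol; n(LiOH) added = 0.3029 x 0.03359 = 0.01017 mol.
Base is in excess by 0.01017 - 0.007263 = 0.002912 mol in a total volume of 0.06764 L.
[OH^-] = 0.002912/0.06764 = 0.04304 M, so pOH = 1.37 and pH = 14.00 - 1.37 = 12.63.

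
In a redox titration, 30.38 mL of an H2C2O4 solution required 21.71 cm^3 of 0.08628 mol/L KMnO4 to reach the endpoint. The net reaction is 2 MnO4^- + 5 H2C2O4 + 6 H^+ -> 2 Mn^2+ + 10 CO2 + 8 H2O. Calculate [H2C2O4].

0.154 M

n(KMnO4) = 0.08628 x 0.02171 = 0.001873 mol.
From the balanced equation, 2 mol KMnO4 reacts with 5 mol H2C2O4, so n(H2C2O4) = 0.001873 x 5/2 = 0.004683 mol.
[H2C2O4] = 0.004683 / 0.03038 L = 0.154 M.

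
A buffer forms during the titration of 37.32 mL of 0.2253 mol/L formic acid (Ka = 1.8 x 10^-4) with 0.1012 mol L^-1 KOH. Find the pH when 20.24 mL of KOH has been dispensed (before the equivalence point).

Initial n(HCOOH) = 0.2253 x 0.03732 = 0.008408 mol.
n(KOH) added = 0.1012 x 0.02024 = 0.002048 mol, converting that many moles of HCOOH to HCOO-.
Remaining n(HCOOH) = 0.006360 mol; n(HCOO-) = 0.002048 mol.
By Henderson-Hasselbalch, pH = pKa + log([A^-]/[HA]) = 3.74 + log(0.002048/0.006360) = 3.74 + (-0.49) = 3.25.

3.25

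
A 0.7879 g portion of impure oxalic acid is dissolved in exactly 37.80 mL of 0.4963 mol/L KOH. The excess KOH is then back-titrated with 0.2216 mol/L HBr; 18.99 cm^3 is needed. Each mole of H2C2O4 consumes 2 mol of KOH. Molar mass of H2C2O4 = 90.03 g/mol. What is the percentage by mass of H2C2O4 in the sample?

Total n(KOH) added = 0.4963 x 0.03780 = 0.01876 mol.
n(HBr) used = 0.2216 x 0.01899 = 0.004208 mol, which equals the excess n(KOH).
So n(KOH) consumed by the sample = 0.01876 - 0.004208 = 0.01455 mol.
n(H2C2O4) = 0.01455 / 2 = 0.007276 mol.
mass H2C2O4 = 0.007276 x 90.03 = 0.6551 g, so %H2C2O4 = 0.6551/0.7879 x 100 = 83.1%.

83.1%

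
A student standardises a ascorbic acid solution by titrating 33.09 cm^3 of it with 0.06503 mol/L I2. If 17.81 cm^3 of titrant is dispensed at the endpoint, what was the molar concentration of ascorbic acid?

0.0350 M

n(I2) = 0.06503 x 0.01781 = 0.001158 mol.
From the balanced equation, 1 mol I2 reacts with 1 mol ascorbic acid, so n(ascorbic acid) = 0.001158 x 1/1 = 0.001158 mol.
[ascorbic acid] = 0.001158 / 0.03309 L = 0.0350 M.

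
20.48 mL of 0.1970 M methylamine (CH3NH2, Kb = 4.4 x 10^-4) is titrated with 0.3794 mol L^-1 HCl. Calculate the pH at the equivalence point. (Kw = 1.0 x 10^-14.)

n(CH3NH2) = 0.1970 x 0.02048 = 0.004035 mol; V(HCl) at equivalence = 0.004035/0.3794 = 0.01063 L.
At equivalence the base is fully converted to CH3NH3+; total volume = 0.03111 L, so [CH3NH3+] = 0.004035/0.03111 = 0.1297 M.
Ka(CH3NH3+) = Kw/Kb = 1.0e-14 / 4.4 x 10^-4 = 2.27e-11.
[H^+] = sqrt(Ka x [CH3NH3+]) = sqrt(2.27e-11 x 0.1297) = 1.72e-6 M.
pH = -log(1.72e-6) = 5.77.

5.77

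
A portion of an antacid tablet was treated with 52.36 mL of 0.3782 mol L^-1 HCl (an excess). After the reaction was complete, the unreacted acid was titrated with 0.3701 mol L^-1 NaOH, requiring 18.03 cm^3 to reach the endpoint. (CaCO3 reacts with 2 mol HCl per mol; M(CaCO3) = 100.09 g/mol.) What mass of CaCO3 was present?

Total n(HCl) added = 0.3782 x 0.05236 = 0.01980 mol.
n(NaOH) used = 0.3701 x 0.01803 = 0.006673 mol, which equals the excess n(HCl).
So n(HCl) consumed by the sample = 0.01980 - 0.006673 = 0.01313 mol.
n(CaCO3) = 0.01313 / 2 = 0.006565 mol.
mass = 0.006565 mol x 100.09 g/mol = 0.657 g.

0.657 g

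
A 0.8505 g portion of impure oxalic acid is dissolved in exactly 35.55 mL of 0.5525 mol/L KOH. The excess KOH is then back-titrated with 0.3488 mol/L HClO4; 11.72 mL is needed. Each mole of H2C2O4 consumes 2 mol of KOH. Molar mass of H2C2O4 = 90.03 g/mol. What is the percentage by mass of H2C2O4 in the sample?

82.3%

Total n(KOH) added = 0.5525 x 0.03555 = 0.01964 mol.
n(HClO4) used = 0.3488 x 0.01172 = 0.004088 mol, which equals the excess n(KOH).
So n(KOH) consumed by the sample = 0.01964 - 0.004088 = 0.01555 mol.
n(H2C2O4) = 0.01555 / 2 = 0.007777 mol.
mass H2C2O4 = 0.007777 x 90.03 = 0.7001 g, so %H2C2O4 = 0.7001/0.8505 x 100 = 82.3%.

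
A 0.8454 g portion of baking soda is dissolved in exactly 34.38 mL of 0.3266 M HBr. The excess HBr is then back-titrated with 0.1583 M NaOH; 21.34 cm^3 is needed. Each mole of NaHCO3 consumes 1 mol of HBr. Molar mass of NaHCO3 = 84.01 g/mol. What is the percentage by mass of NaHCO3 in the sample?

78.0%

Total n(HBr) added = 0.3266 x 0.03438 = 0.01123 mol.
n(NaOH) used = 0.1583 x 0.02134 = 0.003378 mol, which equals the excess n(HBr).
So n(HBr) consumed by the sample = 0.01123 - 0.003378 = 0.007850 mol.
n(NaHCO3) = 0.007850 / 1 = 0.007850 mol.
mass NaHCO3 = 0.007850 x 84.01 = 0.6595 g, so %NaHCO3 = 0.6595/0.8454 x 100 = 78.0%.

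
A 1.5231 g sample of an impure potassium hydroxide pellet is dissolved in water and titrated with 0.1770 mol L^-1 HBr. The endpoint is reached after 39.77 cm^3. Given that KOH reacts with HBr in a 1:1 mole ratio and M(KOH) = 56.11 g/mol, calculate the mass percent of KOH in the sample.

n(HBr) = 0.1770 x 0.03977 = 0.007039 mol.
n(KOH) = 0.007039 / 1 = 0.007039 mol.
mass of KOH = 0.007039 x 56.11 = 0.3950 g.
% purity = 0.3950 / 1.5231 x 100 = 25.9%.

25.9%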